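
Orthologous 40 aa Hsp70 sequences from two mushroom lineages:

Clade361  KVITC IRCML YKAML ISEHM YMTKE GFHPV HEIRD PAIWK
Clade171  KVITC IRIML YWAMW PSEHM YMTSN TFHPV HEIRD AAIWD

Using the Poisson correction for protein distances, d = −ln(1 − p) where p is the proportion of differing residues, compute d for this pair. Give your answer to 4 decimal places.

0.2549

The sequences differ at positions 8 (C/I), 12 (K/W), 15 (L/W), 16 (I/P), 24 (K/S), 25 (E/N), 26 (G/T), 36 (P/A), 40 (K/D).
p = 9/40 = 0.225000.
d = −ln(1 − 0.225000) = −ln(0.775000) = 0.2549.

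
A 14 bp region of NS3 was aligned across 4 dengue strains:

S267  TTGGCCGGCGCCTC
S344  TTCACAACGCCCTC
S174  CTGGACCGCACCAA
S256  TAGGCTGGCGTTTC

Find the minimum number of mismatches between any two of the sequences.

Pairwise Hamming distances:
  S267 vs S344: 7
  S267 vs S174: 6
  S267 vs S256: 4
  S344 vs S174: 11
  S344 vs S256: 10
  S174 vs S256: 10
The smallest is 4, between S267 and S256.

4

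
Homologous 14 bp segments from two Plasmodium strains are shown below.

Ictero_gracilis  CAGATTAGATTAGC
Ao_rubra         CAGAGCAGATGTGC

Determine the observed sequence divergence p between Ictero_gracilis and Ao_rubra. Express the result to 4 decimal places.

The sequences differ at positions 5 (T/G), 6 (T/C), 11 (T/G), 12 (A/T).
There are 4 differences over 14 sites, so p = 4/14 = 0.2857.

0.2857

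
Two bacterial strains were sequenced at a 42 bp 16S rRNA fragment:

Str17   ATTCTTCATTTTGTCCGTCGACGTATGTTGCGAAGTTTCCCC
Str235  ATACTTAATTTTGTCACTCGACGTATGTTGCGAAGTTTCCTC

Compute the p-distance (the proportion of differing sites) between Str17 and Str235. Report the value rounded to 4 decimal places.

Differing sites — 3:T/A; 7:C/A; 16:C/A; 17:G/C; 41:C/T.
There are 5 differences over 42 sites, so p = 5/42 = 0.1190.

0.1190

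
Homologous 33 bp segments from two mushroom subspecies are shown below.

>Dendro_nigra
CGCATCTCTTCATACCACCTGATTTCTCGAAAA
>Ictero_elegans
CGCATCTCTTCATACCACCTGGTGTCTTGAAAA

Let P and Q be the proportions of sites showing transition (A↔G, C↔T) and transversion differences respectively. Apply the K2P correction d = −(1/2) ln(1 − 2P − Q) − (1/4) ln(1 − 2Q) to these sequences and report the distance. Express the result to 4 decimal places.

0.0978

Differing sites — 22:A/G (Ti); 24:T/G (Tv); 28:C/T (Ti).
Of the 3 differences, 2 transitions and 1 transversion over 33 sites: P = 2/33 = 0.060606, Q = 1/33 = 0.030303.
d = −0.5·ln(0.848485) − 0.25·ln(0.939394) = −0.5·(-0.164303) − 0.25·(-0.062520) = 0.0978.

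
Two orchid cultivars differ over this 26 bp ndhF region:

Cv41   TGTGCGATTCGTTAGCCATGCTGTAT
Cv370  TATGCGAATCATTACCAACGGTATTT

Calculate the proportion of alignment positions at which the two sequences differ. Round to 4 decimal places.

0.3462

Mismatches occur at site 2 (G↔A), site 8 (T↔A), site 11 (G↔A), site 15 (G↔C), site 17 (C↔A), site 19 (T↔C), site 21 (C↔G), site 23 (G↔A), site 25 (A↔T).
There are 9 differences over 26 sites, so p = 9/26 = 0.3462.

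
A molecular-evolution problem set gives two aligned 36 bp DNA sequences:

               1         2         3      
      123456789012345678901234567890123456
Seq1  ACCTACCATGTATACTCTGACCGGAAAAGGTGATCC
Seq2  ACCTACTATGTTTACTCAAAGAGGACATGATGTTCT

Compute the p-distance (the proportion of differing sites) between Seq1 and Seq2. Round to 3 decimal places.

0.306

The sequences differ at positions 7 (C/T), 12 (A/T), 18 (T/A), 19 (G/A), 21 (C/G), 22 (C/A), 26 (A/C), 28 (A/T), 30 (G/A), 33 (A/T), 36 (C/T).
There are 11 differences over 36 sites, so p = 11/36 = 0.306.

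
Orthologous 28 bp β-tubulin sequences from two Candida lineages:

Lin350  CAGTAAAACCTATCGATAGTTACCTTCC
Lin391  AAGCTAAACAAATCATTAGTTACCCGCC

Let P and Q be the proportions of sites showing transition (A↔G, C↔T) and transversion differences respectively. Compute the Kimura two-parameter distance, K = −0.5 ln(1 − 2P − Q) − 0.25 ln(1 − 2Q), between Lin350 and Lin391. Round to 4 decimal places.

0.4197

Differing sites — 1:C/A (Tv); 4:T/C (Ti); 5:A/T (Tv); 10:C/A (Tv); 11:T/A (Tv); 15:G/A (Ti); 16:A/T (Tv); 25:T/C (Ti); 26:T/G (Tv).
Of the 9 differences, 3 transitions and 6 transversions over 28 sites: P = 3/28 = 0.107143, Q = 6/28 = 0.214286.
d = −0.5·ln(0.571428) − 0.25·ln(0.571428) = −0.5·(-0.559617) − 0.25·(-0.559617) = 0.4197.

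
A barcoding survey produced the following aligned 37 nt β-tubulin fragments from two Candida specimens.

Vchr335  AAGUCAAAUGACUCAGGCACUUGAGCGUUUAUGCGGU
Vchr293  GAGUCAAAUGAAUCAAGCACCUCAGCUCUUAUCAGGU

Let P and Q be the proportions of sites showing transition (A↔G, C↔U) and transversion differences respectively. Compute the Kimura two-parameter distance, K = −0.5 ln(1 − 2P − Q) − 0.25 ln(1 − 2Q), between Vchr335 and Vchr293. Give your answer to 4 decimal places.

Differing sites — 1:A/G (Ti); 12:C/A (Tv); 16:G/A (Ti); 21:U/C (Ti); 23:G/C (Tv); 27:G/U (Tv); 28:U/C (Ti); 33:G/C (Tv); 34:C/A (Tv).
Of the 9 differences, 4 transitions and 5 transversions over 37 sites: P = 4/37 = 0.108108, Q = 5/37 = 0.135135.
d = −0.5·ln(0.648649) − 0.25·ln(0.729730) = −0.5·(-0.432864) − 0.25·(-0.315081) = 0.2952.

0.2952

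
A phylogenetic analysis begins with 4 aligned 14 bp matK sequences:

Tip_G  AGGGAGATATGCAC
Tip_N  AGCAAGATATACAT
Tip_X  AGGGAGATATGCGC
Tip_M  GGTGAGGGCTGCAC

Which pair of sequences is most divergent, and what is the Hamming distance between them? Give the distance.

8

Pairwise Hamming distances:
  Tip_G vs Tip_N: 4
  Tip_G vs Tip_X: 1
  Tip_G vs Tip_M: 5
  Tip_N vs Tip_X: 5
  Tip_N vs Tip_M: 8
  Tip_X vs Tip_M: 6
The largest is 8, between Tip_N and Tip_M.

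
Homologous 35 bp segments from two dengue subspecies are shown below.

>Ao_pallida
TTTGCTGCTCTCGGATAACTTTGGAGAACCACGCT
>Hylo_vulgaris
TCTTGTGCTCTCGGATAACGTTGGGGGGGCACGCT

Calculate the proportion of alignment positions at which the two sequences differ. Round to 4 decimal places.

The sequences differ at positions 2 (T/C), 4 (G/T), 5 (C/G), 20 (T/G), 25 (A/G), 27 (A/G), 28 (A/G), 29 (C/G).
There are 8 differences over 35 sites, so p = 8/35 = 0.2286.

0.2286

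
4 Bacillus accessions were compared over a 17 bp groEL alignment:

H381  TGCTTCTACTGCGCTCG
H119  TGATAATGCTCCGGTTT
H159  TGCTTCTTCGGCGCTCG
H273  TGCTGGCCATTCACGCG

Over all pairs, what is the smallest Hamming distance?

2

Pairwise Hamming distances:
  H381 vs H119: 8
  H381 vs H159: 2
  H381 vs H273: 8
  H119 vs H159: 9
  H119 vs H273: 12
  H159 vs H273: 9
The smallest is 2, between H381 and H159.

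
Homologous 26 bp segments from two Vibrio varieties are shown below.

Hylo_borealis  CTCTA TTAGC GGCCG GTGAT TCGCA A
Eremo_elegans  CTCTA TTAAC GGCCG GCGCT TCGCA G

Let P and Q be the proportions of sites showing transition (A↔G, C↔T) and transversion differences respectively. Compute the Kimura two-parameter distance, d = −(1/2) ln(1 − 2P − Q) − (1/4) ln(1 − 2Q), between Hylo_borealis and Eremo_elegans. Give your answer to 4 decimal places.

0.1768

Differing sites — 9:G/A (Ti); 17:T/C (Ti); 19:A/C (Tv); 26:A/G (Ti).
Of the 4 differences, 3 transitions and 1 transversion over 26 sites: P = 3/26 = 0.115385, Q = 1/26 = 0.038462.
d = −0.5·ln(0.730768) − 0.25·ln(0.923076) = −0.5·(-0.313659) − 0.25·(-0.080044) = 0.1768.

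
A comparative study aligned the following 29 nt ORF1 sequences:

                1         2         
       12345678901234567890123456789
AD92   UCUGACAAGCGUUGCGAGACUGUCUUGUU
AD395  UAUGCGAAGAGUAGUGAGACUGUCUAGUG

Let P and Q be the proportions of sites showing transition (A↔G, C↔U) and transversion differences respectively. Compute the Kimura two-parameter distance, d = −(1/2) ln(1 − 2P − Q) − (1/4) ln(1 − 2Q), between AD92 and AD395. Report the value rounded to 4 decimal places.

0.3506

The sequences differ at positions 2 (C/A, transversion), 5 (A/C, transversion), 6 (C/G, transversion), 10 (C/A, transversion), 13 (U/A, transversion), 15 (C/U, transition), 26 (U/A, transversion), 29 (U/G, transversion).
Of the 8 differences, 1 transition and 7 transversions over 29 sites: P = 1/29 = 0.034483, Q = 7/29 = 0.241379.
d = −0.5·ln(0.689655) − 0.25·ln(0.517242) = −0.5·(-0.371564) − 0.25·(-0.659244) = 0.3506.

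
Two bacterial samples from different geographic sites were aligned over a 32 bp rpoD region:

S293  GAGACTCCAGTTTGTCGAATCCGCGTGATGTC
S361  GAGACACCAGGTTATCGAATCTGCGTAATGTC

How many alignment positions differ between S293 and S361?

The sequences differ at positions 6 (T/A), 11 (T/G), 14 (G/A), 22 (C/T), 27 (G/A).
That gives 5 mismatches out of 32 aligned sites, so the Hamming distance is 5.

5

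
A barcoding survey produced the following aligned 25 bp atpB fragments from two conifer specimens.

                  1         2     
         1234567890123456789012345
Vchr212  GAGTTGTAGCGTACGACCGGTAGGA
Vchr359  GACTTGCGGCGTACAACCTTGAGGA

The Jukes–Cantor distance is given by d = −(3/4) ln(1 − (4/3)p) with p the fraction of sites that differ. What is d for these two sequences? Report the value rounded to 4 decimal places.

0.3505

Mismatches occur at site 3 (G/C), site 7 (T/C), site 8 (A/G), site 15 (G/A), site 19 (G/T), site 20 (G/T), site 21 (T/G).
p = 7/25 = 0.280000.
d = −0.75 · ln(1 − (4/3)·0.280000) = −0.75 · ln(0.626667) = −0.75 · (-0.467340) = 0.3505.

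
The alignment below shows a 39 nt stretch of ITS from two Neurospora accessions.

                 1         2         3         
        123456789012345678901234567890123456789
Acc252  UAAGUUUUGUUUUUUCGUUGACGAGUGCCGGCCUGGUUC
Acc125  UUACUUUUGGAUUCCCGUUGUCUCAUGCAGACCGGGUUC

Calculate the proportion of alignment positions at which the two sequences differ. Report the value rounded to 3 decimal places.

0.333

Mismatches occur at site 2 (A/U), site 4 (G/C), site 10 (U/G), site 11 (U/A), site 14 (U/C), site 15 (U/C), site 21 (A/U), site 23 (G/U), site 24 (A/C), site 25 (G/A), site 29 (C/A), site 31 (G/A), site 34 (U/G).
There are 13 differences over 39 sites, so p = 13/39 = 0.333.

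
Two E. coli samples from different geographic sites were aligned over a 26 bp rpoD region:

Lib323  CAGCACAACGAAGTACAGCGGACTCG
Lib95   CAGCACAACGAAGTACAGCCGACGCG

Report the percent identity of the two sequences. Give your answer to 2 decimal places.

92.31%

Differing sites — 20:G/C; 24:T/G.
24 of the 26 sites match, so the percent identity is 24/26 × 100 = 92.31%.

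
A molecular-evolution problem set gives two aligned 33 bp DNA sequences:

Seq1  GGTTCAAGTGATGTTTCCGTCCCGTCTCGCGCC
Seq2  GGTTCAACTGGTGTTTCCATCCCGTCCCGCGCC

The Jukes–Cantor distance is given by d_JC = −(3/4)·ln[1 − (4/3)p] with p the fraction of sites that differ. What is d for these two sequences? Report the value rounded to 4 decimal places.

Differing sites — 8:G/C; 11:A/G; 19:G/A; 27:T/C.
p = 4/33 = 0.121212.
d = −0.75 · ln(1 − (4/3)·0.121212) = −0.75 · ln(0.838384) = −0.75 · (-0.176279) = 0.1322.

0.1322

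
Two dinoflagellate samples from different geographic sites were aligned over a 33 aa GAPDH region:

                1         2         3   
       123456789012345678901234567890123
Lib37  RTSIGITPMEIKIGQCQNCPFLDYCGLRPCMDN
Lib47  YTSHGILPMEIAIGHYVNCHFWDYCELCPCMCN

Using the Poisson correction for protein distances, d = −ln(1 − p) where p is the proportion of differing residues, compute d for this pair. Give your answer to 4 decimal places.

0.4520

Mismatches occur at site 1 (R→Y), site 4 (I→H), site 7 (T→L), site 12 (K→A), site 15 (Q→H), site 16 (C→Y), site 17 (Q→V), site 20 (P→H), site 22 (L→W), site 26 (G→E), site 28 (R→C), site 32 (D→C).
p = 12/33 = 0.363636.
d = −ln(1 − 0.363636) = −ln(0.636364) = 0.4520.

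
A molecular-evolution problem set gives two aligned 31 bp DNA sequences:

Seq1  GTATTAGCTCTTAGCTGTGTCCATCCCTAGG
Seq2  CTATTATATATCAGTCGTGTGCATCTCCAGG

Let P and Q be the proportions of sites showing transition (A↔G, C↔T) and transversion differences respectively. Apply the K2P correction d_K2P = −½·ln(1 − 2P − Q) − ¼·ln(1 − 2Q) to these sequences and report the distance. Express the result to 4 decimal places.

Mismatches occur at site 1 (G/C, transversion), site 7 (G/T, transversion), site 8 (C/A, transversion), site 10 (C/A, transversion), site 12 (T/C, transition), site 15 (C/T, transition), site 16 (T/C, transition), site 21 (C/G, transversion), site 26 (C/T, transition), site 28 (T/C, transition).
Of the 10 differences, 5 transitions and 5 transversions over 31 sites: P = 5/31 = 0.161290, Q = 5/31 = 0.161290.
d = −0.5·ln(0.516130) − 0.25·ln(0.677420) = −0.5·(-0.661397) − 0.25·(-0.389464) = 0.4281.

0.4281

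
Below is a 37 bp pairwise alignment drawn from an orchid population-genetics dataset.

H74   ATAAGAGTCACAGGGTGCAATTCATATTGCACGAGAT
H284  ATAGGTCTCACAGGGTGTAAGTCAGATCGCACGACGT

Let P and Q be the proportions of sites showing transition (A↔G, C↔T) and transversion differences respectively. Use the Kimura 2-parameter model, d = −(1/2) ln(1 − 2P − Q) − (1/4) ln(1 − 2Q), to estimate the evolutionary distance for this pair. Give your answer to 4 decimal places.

0.2952

Mismatches occur at site 4 (A/G, transition), site 6 (A/T, transversion), site 7 (G/C, transversion), site 18 (C/T, transition), site 21 (T/G, transversion), site 25 (T/G, transversion), site 28 (T/C, transition), site 35 (G/C, transversion), site 36 (A/G, transition).
Of the 9 differences, 4 transitions and 5 transversions over 37 sites: P = 4/37 = 0.108108, Q = 5/37 = 0.135135.
d = −0.5·ln(0.648649) − 0.25·ln(0.729730) = −0.5·(-0.432864) − 0.25·(-0.315081) = 0.2952.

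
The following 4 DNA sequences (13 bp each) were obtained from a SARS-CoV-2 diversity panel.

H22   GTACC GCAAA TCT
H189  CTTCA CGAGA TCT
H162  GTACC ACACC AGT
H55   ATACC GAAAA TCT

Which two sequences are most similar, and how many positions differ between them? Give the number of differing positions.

Pairwise Hamming distances:
  H22 vs H189: 6
  H22 vs H162: 5
  H22 vs H55: 2
  H189 vs H162: 9
  H189 vs H55: 6
  H162 vs H55: 7
The smallest is 2, between H22 and H55.

2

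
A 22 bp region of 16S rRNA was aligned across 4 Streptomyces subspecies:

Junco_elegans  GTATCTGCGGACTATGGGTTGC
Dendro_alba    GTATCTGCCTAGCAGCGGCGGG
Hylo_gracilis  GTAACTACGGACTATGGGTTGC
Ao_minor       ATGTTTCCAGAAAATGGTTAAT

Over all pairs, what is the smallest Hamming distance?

Pairwise Hamming distances:
  Junco_elegans vs Dendro_alba: 9
  Junco_elegans vs Hylo_gracilis: 2
  Junco_elegans vs Ao_minor: 11
  Dendro_alba vs Hylo_gracilis: 11
  Dendro_alba vs Ao_minor: 15
  Hylo_gracilis vs Ao_minor: 12
The smallest is 2, between Junco_elegans and Hylo_gracilis.

2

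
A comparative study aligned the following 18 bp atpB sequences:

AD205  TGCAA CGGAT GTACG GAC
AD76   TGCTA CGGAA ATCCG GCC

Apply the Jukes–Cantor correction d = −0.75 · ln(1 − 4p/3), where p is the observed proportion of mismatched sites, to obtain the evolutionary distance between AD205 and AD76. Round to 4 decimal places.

Differing sites — 4:A/T; 10:T/A; 11:G/A; 13:A/C; 17:A/C.
p = 5/18 = 0.277778.
d = −0.75 · ln(1 − (4/3)·0.277778) = −0.75 · ln(0.629629) = −0.75 · (-0.462625) = 0.3470.

0.3470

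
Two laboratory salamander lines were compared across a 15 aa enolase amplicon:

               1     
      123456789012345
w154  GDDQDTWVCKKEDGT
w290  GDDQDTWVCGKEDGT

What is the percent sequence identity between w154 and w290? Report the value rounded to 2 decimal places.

93.33%

Differing sites — 10:K/G.
14 of the 15 sites match, so the percent identity is 14/15 × 100 = 93.33%.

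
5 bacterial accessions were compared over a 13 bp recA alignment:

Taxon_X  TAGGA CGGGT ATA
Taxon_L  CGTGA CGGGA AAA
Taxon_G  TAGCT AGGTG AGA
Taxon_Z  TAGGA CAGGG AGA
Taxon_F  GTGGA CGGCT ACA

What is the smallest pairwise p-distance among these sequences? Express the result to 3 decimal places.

Pairwise Hamming distances:
  Taxon_X vs Taxon_L: 5
  Taxon_X vs Taxon_G: 6
  Taxon_X vs Taxon_Z: 3
  Taxon_X vs Taxon_F: 4
  Taxon_L vs Taxon_G: 9
  Taxon_L vs Taxon_Z: 6
  Taxon_L vs Taxon_F: 6
  Taxon_G vs Taxon_Z: 5
  Taxon_G vs Taxon_F: 8
  Taxon_Z vs Taxon_F: 6
The smallest is 3 mismatches, between Taxon_X and Taxon_Z; p = 3/13 = 0.231.

0.231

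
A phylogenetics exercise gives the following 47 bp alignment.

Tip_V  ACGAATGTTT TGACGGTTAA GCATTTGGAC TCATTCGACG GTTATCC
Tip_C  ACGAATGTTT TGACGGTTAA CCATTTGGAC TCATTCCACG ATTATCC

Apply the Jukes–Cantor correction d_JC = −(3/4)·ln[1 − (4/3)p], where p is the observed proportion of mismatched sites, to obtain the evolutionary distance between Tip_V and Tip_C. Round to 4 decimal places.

Mismatches occur at site 21 (G↔C), site 37 (G↔C), site 41 (G↔A).
p = 3/47 = 0.063830.
d = −0.75 · ln(1 − (4/3)·0.063830) = −0.75 · ln(0.914893) = −0.75 · (-0.088948) = 0.0667.

0.0667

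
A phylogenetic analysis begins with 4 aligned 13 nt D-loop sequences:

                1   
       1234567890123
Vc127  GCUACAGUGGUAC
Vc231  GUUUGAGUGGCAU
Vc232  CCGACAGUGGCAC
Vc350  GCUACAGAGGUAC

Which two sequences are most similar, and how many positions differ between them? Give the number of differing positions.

1

Pairwise Hamming distances:
  Vc127 vs Vc231: 5
  Vc127 vs Vc232: 3
  Vc127 vs Vc350: 1
  Vc231 vs Vc232: 6
  Vc231 vs Vc350: 6
  Vc232 vs Vc350: 4
The smallest is 1, between Vc127 and Vc350.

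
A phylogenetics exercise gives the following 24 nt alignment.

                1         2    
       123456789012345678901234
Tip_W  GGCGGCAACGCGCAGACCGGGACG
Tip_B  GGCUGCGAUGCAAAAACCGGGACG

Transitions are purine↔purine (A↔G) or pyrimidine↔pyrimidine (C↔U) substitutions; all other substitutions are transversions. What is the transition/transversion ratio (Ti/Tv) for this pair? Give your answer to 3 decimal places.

Differing sites — 4:G/U (Tv); 7:A/G (Ti); 9:C/U (Ti); 12:G/A (Ti); 13:C/A (Tv); 15:G/A (Ti).
Of the 6 differences, 4 transitions and 2 transversions, so Ti/Tv = 4/2 = 2.000.

2.000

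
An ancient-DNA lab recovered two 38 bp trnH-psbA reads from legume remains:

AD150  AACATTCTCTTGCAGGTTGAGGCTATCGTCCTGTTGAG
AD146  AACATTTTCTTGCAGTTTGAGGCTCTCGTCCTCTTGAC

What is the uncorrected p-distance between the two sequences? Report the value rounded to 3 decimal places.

0.132

Mismatches occur at site 7 (C↔T), site 16 (G↔T), site 25 (A↔C), site 33 (G↔C), site 38 (G↔C).
There are 5 differences over 38 sites, so p = 5/38 = 0.132.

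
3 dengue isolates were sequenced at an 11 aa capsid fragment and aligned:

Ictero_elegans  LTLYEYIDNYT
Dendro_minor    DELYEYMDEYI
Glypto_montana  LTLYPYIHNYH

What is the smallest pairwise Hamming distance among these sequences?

3

Pairwise Hamming distances:
  Ictero_elegans vs Dendro_minor: 5
  Ictero_elegans vs Glypto_montana: 3
  Dendro_minor vs Glypto_montana: 7
The smallest is 3, between Ictero_elegans and Glypto_montana.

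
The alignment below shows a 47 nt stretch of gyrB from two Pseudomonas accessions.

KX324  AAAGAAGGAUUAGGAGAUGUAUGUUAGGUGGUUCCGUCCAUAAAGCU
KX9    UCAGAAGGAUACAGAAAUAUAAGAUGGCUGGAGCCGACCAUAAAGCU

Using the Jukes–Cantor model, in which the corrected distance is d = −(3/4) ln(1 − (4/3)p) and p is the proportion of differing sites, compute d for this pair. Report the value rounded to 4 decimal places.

0.3796

The sequences differ at positions 1 (A/U), 2 (A/C), 11 (U/A), 12 (A/C), 13 (G/A), 16 (G/A), 19 (G/A), 22 (U/A), 24 (U/A), 26 (A/G), 28 (G/C), 32 (U/A), 33 (U/G), 37 (U/A).
p = 14/47 = 0.297872.
d = −0.75 · ln(1 − (4/3)·0.297872) = −0.75 · ln(0.602837) = −0.75 · (-0.506108) = 0.3796.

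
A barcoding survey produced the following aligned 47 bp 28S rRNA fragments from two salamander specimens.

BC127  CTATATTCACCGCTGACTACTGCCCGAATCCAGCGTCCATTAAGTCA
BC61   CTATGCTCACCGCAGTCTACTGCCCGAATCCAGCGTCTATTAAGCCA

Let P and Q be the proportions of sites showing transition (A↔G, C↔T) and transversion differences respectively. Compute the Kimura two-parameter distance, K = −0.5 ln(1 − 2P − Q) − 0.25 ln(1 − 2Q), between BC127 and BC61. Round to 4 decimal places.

Differing sites — 5:A/G (Ti); 6:T/C (Ti); 14:T/A (Tv); 16:A/T (Tv); 38:C/T (Ti); 45:T/C (Ti).
Of the 6 differences, 4 transitions and 2 transversions over 47 sites: P = 4/47 = 0.085106, Q = 2/47 = 0.042553.
d = −0.5·ln(0.787235) − 0.25·ln(0.914894) = −0.5·(-0.239228) − 0.25·(-0.088947) = 0.1419.

0.1419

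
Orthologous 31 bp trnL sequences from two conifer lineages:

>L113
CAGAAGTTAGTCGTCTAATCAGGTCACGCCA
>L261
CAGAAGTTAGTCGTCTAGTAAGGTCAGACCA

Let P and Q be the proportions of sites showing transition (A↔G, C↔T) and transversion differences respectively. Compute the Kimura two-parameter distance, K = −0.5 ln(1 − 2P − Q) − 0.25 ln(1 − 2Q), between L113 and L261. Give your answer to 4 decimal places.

Differing sites — 18:A/G (Ti); 20:C/A (Tv); 27:C/G (Tv); 28:G/A (Ti).
Of the 4 differences, 2 transitions and 2 transversions over 31 sites: P = 2/31 = 0.064516, Q = 2/31 = 0.064516.
d = −0.5·ln(0.806452) − 0.25·ln(0.870968) = −0.5·(-0.215111) − 0.25·(-0.138150) = 0.1421.

0.1421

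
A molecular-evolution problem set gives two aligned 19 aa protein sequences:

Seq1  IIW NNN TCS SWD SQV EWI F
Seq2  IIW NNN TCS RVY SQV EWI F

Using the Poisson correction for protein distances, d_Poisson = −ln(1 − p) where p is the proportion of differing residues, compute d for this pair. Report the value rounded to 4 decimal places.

0.1719

Mismatches occur at site 10 (S↔R), site 11 (W↔V), site 12 (D↔Y).
p = 3/19 = 0.157895.
d = −ln(1 − 0.157895) = −ln(0.842105) = 0.1719.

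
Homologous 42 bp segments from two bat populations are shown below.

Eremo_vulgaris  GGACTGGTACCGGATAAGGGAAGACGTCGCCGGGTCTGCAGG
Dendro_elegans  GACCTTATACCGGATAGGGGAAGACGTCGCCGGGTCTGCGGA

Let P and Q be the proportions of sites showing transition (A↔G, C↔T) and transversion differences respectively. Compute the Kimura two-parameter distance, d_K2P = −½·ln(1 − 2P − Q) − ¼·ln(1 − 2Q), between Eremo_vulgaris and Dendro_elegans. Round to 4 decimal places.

0.1933

Differing sites — 2:G/A (Ti); 3:A/C (Tv); 6:G/T (Tv); 7:G/A (Ti); 17:A/G (Ti); 40:A/G (Ti); 42:G/A (Ti).
Of the 7 differences, 5 transitions and 2 transversions over 42 sites: P = 5/42 = 0.119048, Q = 2/42 = 0.047619.
d = −0.5·ln(0.714285) − 0.25·ln(0.904762) = −0.5·(-0.336473) − 0.25·(-0.100083) = 0.1933.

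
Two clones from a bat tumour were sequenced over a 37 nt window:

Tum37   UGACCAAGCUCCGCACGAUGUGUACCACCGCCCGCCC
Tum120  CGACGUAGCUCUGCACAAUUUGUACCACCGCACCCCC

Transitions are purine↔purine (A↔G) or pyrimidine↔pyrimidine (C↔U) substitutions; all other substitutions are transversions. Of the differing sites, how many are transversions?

Differing sites — 1:U/C (Ti); 5:C/G (Tv); 6:A/U (Tv); 12:C/U (Ti); 17:G/A (Ti); 20:G/U (Tv); 32:C/A (Tv); 34:G/C (Tv).
Of the 8 differences, 3 transitions and 5 transversions, so the answer is 5.

5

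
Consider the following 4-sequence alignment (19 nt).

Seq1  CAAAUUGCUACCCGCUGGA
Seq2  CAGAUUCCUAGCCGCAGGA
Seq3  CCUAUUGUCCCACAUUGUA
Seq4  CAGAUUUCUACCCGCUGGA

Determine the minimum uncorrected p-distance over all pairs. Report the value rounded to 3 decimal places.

0.105

Pairwise Hamming distances:
  Seq1 vs Seq2: 4
  Seq1 vs Seq3: 9
  Seq1 vs Seq4: 2
  Seq2 vs Seq3: 12
  Seq2 vs Seq4: 3
  Seq3 vs Seq4: 10
The smallest is 2 mismatches, between Seq1 and Seq4; p = 2/19 = 0.105.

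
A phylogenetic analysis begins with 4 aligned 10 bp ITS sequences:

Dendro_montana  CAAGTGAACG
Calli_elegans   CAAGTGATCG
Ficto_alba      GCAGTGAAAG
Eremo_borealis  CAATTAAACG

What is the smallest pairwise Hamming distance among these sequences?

1

Pairwise Hamming distances:
  Dendro_montana vs Calli_elegans: 1
  Dendro_montana vs Ficto_alba: 3
  Dendro_montana vs Eremo_borealis: 2
  Calli_elegans vs Ficto_alba: 4
  Calli_elegans vs Eremo_borealis: 3
  Ficto_alba vs Eremo_borealis: 5
The smallest is 1, between Dendro_montana and Calli_elegans.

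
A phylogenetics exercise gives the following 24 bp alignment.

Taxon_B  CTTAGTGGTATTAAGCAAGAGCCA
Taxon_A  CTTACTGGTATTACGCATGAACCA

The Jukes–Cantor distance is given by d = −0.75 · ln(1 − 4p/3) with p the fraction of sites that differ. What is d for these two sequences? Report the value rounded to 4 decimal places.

0.1885

Differing sites — 5:G/C; 14:A/C; 18:A/T; 21:G/A.
p = 4/24 = 0.166667.
d = −0.75 · ln(1 − (4/3)·0.166667) = −0.75 · ln(0.777777) = −0.75 · (-0.251315) = 0.1885.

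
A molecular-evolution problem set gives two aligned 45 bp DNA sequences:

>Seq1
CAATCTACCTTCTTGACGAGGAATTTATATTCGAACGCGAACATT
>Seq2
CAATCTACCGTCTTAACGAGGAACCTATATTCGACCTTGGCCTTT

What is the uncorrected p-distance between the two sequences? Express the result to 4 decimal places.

The sequences differ at positions 10 (T/G), 15 (G/A), 24 (T/C), 25 (T/C), 35 (A/C), 37 (G/T), 38 (C/T), 40 (A/G), 41 (A/C), 43 (A/T).
There are 10 differences over 45 sites, so p = 10/45 = 0.2222.

0.2222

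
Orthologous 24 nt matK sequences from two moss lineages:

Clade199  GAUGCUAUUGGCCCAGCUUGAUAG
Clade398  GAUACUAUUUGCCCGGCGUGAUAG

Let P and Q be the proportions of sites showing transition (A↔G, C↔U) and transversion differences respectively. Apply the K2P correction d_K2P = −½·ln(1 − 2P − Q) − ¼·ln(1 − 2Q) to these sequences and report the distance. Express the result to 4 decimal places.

0.1894

Mismatches occur at site 4 (G/A, transition), site 10 (G/U, transversion), site 15 (A/G, transition), site 18 (U/G, transversion).
Of the 4 differences, 2 transitions and 2 transversions over 24 sites: P = 2/24 = 0.083333, Q = 2/24 = 0.083333.
d = −0.5·ln(0.750001) − 0.25·ln(0.833334) = −0.5·(-0.287681) − 0.25·(-0.182321) = 0.1894.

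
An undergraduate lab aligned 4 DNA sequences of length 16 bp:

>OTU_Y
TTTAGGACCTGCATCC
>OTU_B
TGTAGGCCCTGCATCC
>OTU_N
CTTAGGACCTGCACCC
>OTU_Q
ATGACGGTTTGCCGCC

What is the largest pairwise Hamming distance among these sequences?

9

Pairwise Hamming distances:
  OTU_Y vs OTU_B: 2
  OTU_Y vs OTU_N: 2
  OTU_Y vs OTU_Q: 8
  OTU_B vs OTU_N: 4
  OTU_B vs OTU_Q: 9
  OTU_N vs OTU_Q: 8
The largest is 9, between OTU_B and OTU_Q.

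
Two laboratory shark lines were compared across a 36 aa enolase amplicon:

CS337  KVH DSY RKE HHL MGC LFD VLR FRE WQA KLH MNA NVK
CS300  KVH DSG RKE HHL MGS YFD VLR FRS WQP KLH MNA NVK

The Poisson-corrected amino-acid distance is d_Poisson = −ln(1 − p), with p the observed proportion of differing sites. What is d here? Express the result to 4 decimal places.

Differing sites — 6:Y/G; 15:C/S; 16:L/Y; 24:E/S; 27:A/P.
p = 5/36 = 0.138889.
d = −ln(1 − 0.138889) = −ln(0.861111) = 0.1495.

0.1495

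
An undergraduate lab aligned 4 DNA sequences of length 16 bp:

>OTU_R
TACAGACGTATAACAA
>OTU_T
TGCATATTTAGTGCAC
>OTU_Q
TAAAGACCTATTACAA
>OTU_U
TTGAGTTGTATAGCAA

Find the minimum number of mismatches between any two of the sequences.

3

Pairwise Hamming distances:
  OTU_R vs OTU_T: 8
  OTU_R vs OTU_Q: 3
  OTU_R vs OTU_U: 5
  OTU_T vs OTU_Q: 8
  OTU_T vs OTU_U: 8
  OTU_Q vs OTU_U: 7
The smallest is 3, between OTU_R and OTU_Q.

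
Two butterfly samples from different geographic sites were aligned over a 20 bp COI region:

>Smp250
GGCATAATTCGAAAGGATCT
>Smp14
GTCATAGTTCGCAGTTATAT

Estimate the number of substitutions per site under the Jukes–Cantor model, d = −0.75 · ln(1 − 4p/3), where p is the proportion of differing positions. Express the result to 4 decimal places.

Differing sites — 2:G/T; 7:A/G; 12:A/C; 14:A/G; 15:G/T; 16:G/T; 19:C/A.
p = 7/20 = 0.350000.
d = −0.75 · ln(1 − (4/3)·0.350000) = −0.75 · ln(0.533333) = −0.75 · (-0.628609) = 0.4715.

0.4715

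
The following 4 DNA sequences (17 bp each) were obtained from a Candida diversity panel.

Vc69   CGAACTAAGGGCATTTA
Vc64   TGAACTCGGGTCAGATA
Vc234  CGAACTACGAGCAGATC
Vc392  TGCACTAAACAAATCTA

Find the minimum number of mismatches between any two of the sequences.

5

Pairwise Hamming distances:
  Vc69 vs Vc64: 6
  Vc69 vs Vc234: 5
  Vc69 vs Vc392: 7
  Vc64 vs Vc234: 6
  Vc64 vs Vc392: 9
  Vc234 vs Vc392: 10
The smallest is 5, between Vc69 and Vc234.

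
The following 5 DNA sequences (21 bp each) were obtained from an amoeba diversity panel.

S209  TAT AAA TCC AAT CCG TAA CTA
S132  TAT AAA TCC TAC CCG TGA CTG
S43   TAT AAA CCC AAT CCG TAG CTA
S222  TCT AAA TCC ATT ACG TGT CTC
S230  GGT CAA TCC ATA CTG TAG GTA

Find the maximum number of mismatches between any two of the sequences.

11

Pairwise Hamming distances:
  S209 vs S132: 4
  S209 vs S43: 2
  S209 vs S222: 6
  S209 vs S230: 8
  S132 vs S43: 6
  S132 vs S222: 7
  S132 vs S230: 11
  S43 vs S222: 7
  S43 vs S230: 8
  S222 vs S230: 10
The largest is 11, between S132 and S230.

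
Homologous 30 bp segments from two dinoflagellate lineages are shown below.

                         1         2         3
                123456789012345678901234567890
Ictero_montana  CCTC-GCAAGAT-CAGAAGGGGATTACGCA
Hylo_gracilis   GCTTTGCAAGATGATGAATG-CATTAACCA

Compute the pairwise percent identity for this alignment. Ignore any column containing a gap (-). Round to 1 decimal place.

70.4%

Excluding the 3 gap columns leaves 27 comparable sites.
Differing sites — 1:C/G; 4:C/T; 14:C/A; 15:A/T; 19:G/T; 22:G/C; 27:C/A; 28:G/C.
19 of the 27 comparable sites match, so the percent identity is 19/27 × 100 = 70.4%.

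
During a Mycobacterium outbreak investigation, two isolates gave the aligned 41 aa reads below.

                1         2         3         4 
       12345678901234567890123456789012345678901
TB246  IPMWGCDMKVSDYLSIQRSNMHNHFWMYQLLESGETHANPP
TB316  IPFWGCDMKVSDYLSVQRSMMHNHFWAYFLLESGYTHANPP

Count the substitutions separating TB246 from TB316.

Differing sites — 3:M/F; 16:I/V; 20:N/M; 27:M/A; 29:Q/F; 35:E/Y.
That gives 6 mismatches out of 41 aligned sites, so the Hamming distance is 6.

6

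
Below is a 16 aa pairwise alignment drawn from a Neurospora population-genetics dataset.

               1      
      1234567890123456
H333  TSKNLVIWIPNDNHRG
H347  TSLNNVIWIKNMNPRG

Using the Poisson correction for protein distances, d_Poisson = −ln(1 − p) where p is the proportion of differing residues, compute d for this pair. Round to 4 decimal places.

Differing sites — 3:K/L; 5:L/N; 10:P/K; 12:D/M; 14:H/P.
p = 5/16 = 0.312500.
d = −ln(1 − 0.312500) = −ln(0.687500) = 0.3747.

0.3747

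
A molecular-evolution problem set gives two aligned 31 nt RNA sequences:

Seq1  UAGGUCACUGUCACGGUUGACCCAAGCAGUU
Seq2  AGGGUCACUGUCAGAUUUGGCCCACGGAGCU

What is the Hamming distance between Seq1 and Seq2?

The sequences differ at positions 1 (U/A), 2 (A/G), 14 (C/G), 15 (G/A), 16 (G/U), 20 (A/G), 25 (A/C), 27 (C/G), 30 (U/C).
That gives 9 mismatches out of 31 aligned sites, so the Hamming distance is 9.

9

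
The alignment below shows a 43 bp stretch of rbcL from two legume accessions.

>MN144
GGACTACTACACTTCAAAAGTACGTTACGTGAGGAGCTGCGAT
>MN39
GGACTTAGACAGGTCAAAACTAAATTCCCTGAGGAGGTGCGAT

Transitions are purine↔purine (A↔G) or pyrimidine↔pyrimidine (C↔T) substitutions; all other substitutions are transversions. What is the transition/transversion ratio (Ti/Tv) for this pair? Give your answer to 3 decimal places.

0.100

Mismatches occur at site 6 (A→T, transversion), site 7 (C→A, transversion), site 8 (T→G, transversion), site 12 (C→G, transversion), site 13 (T→G, transversion), site 20 (G→C, transversion), site 23 (C→A, transversion), site 24 (G→A, transition), site 27 (A→C, transversion), site 29 (G→C, transversion), site 37 (C→G, transversion).
Of the 11 differences, 1 transition and 10 transversions, so Ti/Tv = 1/10 = 0.100.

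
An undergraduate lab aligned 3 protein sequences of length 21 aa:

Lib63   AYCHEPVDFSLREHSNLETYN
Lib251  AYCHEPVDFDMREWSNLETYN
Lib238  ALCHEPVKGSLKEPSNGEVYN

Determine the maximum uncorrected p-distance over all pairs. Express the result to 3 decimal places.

0.429

Pairwise Hamming distances:
  Lib63 vs Lib251: 3
  Lib63 vs Lib238: 7
  Lib251 vs Lib238: 9
The largest is 9 mismatches, between Lib251 and Lib238; p = 9/21 = 0.429.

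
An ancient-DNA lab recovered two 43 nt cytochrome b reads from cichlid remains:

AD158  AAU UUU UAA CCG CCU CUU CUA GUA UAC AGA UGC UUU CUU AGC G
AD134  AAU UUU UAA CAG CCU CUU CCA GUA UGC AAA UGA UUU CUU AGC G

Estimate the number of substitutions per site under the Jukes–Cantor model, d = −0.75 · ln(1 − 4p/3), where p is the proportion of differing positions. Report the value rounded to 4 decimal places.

Differing sites — 11:C/A; 20:U/C; 26:A/G; 29:G/A; 33:C/A.
p = 5/43 = 0.116279.
d = −0.75 · ln(1 − (4/3)·0.116279) = −0.75 · ln(0.844961) = −0.75 · (-0.168465) = 0.1263.

0.1263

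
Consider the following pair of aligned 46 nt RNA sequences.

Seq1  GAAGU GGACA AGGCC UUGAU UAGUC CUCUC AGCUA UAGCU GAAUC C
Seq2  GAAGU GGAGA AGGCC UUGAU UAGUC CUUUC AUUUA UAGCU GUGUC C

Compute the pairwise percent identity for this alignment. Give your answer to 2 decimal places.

86.96%

Differing sites — 9:C/G; 28:C/U; 32:G/U; 33:C/U; 42:A/U; 43:A/G.
40 of the 46 sites match, so the percent identity is 40/46 × 100 = 86.96%.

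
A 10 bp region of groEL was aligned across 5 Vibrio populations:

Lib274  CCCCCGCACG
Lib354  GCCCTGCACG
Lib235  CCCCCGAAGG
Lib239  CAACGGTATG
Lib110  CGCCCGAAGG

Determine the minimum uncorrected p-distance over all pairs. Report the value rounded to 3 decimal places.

Pairwise Hamming distances:
  Lib274 vs Lib354: 2
  Lib274 vs Lib235: 2
  Lib274 vs Lib239: 5
  Lib274 vs Lib110: 3
  Lib354 vs Lib235: 4
  Lib354 vs Lib239: 6
  Lib354 vs Lib110: 5
  Lib235 vs Lib239: 5
  Lib235 vs Lib110: 1
  Lib239 vs Lib110: 5
The smallest is 1 mismatch, between Lib235 and Lib110; p = 1/10 = 0.100.

0.100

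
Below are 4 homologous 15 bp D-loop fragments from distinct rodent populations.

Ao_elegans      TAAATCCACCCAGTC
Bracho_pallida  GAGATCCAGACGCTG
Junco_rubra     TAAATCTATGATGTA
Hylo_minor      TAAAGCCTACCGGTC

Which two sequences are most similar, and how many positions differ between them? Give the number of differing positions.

4

Pairwise Hamming distances:
  Ao_elegans vs Bracho_pallida: 7
  Ao_elegans vs Junco_rubra: 6
  Ao_elegans vs Hylo_minor: 4
  Bracho_pallida vs Junco_rubra: 9
  Bracho_pallida vs Hylo_minor: 8
  Junco_rubra vs Hylo_minor: 8
The smallest is 4, between Ao_elegans and Hylo_minor.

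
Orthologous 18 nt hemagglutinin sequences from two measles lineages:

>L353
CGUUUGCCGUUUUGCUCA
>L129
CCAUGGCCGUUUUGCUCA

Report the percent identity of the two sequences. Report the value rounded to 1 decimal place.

83.3%

Mismatches occur at site 2 (G→C), site 3 (U→A), site 5 (U→G).
15 of the 18 sites match, so the percent identity is 15/18 × 100 = 83.3%.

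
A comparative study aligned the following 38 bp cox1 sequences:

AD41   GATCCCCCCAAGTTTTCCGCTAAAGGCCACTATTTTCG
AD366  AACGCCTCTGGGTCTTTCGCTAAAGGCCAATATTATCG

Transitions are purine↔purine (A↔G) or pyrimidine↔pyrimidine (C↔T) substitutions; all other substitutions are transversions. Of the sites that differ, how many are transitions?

8

The sequences differ at positions 1 (G/A, transition), 3 (T/C, transition), 4 (C/G, transversion), 7 (C/T, transition), 9 (C/T, transition), 10 (A/G, transition), 11 (A/G, transition), 14 (T/C, transition), 17 (C/T, transition), 30 (C/A, transversion), 35 (T/A, transversion).
Of the 11 differences, 8 transitions and 3 transversions, so the answer is 8.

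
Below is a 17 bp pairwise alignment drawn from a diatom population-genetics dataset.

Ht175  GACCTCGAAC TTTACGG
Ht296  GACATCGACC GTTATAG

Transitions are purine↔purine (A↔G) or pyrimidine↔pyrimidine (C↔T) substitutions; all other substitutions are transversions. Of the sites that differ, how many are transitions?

2

Differing sites — 4:C/A (Tv); 9:A/C (Tv); 11:T/G (Tv); 15:C/T (Ti); 16:G/A (Ti).
Of the 5 differences, 2 transitions and 3 transversions, so the answer is 2.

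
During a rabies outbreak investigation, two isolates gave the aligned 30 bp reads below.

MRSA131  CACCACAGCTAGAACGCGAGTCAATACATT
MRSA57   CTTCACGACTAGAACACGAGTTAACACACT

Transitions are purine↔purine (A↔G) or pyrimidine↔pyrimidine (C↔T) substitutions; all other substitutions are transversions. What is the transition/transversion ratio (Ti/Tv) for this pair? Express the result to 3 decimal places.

Differing sites — 2:A/T (Tv); 3:C/T (Ti); 7:A/G (Ti); 8:G/A (Ti); 16:G/A (Ti); 22:C/T (Ti); 25:T/C (Ti); 29:T/C (Ti).
Of the 8 differences, 7 transitions and 1 transversion, so Ti/Tv = 7/1 = 7.000.

7.000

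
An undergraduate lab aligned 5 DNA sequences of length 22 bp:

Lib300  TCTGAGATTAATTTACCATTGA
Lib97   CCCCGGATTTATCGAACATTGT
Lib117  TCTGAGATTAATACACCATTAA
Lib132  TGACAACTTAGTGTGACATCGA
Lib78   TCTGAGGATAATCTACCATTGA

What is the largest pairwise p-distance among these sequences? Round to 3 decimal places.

0.591

Pairwise Hamming distances:
  Lib300 vs Lib97: 9
  Lib300 vs Lib117: 3
  Lib300 vs Lib132: 10
  Lib300 vs Lib78: 3
  Lib97 vs Lib117: 10
  Lib97 vs Lib132: 13
  Lib97 vs Lib78: 10
  Lib117 vs Lib132: 12
  Lib117 vs Lib78: 5
  Lib132 vs Lib78: 11
The largest is 13 mismatches, between Lib97 and Lib132; p = 13/22 = 0.591.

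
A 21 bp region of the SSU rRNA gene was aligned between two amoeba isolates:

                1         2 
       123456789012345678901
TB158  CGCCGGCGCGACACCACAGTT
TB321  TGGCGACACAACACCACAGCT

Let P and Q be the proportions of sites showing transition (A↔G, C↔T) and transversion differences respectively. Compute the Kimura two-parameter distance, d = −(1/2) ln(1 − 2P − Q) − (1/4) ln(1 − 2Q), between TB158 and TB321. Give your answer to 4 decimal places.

Mismatches occur at site 1 (C/T, transition), site 3 (C/G, transversion), site 6 (G/A, transition), site 8 (G/A, transition), site 10 (G/A, transition), site 20 (T/C, transition).
Of the 6 differences, 5 transitions and 1 transversion over 21 sites: P = 5/21 = 0.238095, Q = 1/21 = 0.047619.
d = −0.5·ln(0.476191) − 0.25·ln(0.904762) = −0.5·(-0.741936) − 0.25·(-0.100083) = 0.3960.

0.3960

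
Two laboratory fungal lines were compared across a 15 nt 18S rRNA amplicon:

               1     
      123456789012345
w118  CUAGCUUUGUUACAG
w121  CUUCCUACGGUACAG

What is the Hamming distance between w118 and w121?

5

Differing sites — 3:A/U; 4:G/C; 7:U/A; 8:U/C; 10:U/G.
That gives 5 mismatches out of 15 aligned sites, so the Hamming distance is 5.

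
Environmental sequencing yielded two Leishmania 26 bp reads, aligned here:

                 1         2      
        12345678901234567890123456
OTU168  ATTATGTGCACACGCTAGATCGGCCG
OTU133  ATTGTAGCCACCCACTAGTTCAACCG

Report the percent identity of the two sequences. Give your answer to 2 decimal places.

65.38%

Differing sites — 4:A/G; 6:G/A; 7:T/G; 8:G/C; 12:A/C; 14:G/A; 19:A/T; 22:G/A; 23:G/A.
17 of the 26 sites match, so the percent identity is 17/26 × 100 = 65.38%.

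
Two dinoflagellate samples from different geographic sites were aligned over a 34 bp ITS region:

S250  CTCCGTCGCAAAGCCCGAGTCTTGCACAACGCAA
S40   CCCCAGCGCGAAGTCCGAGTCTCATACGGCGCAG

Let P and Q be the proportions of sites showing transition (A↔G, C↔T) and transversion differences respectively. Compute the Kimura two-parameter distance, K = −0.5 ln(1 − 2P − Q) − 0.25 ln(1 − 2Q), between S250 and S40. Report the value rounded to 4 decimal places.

The sequences differ at positions 2 (T/C, transition), 5 (G/A, transition), 6 (T/G, transversion), 10 (A/G, transition), 14 (C/T, transition), 23 (T/C, transition), 24 (G/A, transition), 25 (C/T, transition), 28 (A/G, transition), 29 (A/G, transition), 34 (A/G, transition).
Of the 11 differences, 10 transitions and 1 transversion over 34 sites: P = 10/34 = 0.294118, Q = 1/34 = 0.029412.
d = −0.5·ln(0.382352) − 0.25·ln(0.941176) = −0.5·(-0.961414) − 0.25·(-0.060625) = 0.4959.

0.4959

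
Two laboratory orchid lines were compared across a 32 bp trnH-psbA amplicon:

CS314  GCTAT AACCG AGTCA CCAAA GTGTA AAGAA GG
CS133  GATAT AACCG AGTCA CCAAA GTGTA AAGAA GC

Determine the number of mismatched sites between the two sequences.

Mismatches occur at site 2 (C→A), site 32 (G→C).
That gives 2 mismatches out of 32 aligned sites, so the Hamming distance is 2.

2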